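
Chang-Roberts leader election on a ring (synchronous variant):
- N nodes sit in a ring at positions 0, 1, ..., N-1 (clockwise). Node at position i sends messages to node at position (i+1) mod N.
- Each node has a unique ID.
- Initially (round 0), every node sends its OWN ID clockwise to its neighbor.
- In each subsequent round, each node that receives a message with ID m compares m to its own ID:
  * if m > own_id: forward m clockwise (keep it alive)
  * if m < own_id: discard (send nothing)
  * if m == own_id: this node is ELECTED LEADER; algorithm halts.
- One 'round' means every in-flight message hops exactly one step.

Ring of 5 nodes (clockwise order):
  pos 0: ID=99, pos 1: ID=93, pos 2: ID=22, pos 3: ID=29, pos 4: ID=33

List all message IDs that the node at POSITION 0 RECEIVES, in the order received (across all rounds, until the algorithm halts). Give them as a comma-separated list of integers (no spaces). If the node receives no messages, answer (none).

Answer: 33,93,99

Derivation:
Round 1: pos1(id93) recv 99: fwd; pos2(id22) recv 93: fwd; pos3(id29) recv 22: drop; pos4(id33) recv 29: drop; pos0(id99) recv 33: drop
Round 2: pos2(id22) recv 99: fwd; pos3(id29) recv 93: fwd
Round 3: pos3(id29) recv 99: fwd; pos4(id33) recv 93: fwd
Round 4: pos4(id33) recv 99: fwd; pos0(id99) recv 93: drop
Round 5: pos0(id99) recv 99: ELECTED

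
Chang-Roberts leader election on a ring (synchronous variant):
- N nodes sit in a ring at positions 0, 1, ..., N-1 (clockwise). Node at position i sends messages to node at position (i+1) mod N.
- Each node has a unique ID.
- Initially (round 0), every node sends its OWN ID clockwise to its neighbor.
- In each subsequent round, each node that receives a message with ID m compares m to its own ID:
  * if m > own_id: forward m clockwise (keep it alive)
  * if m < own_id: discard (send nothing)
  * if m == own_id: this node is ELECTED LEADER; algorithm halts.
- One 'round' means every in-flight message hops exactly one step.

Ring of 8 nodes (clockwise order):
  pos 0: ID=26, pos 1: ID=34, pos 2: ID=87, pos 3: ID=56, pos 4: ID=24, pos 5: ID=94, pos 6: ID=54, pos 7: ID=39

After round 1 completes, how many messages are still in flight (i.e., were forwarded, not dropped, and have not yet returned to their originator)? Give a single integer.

Answer: 5

Derivation:
Round 1: pos1(id34) recv 26: drop; pos2(id87) recv 34: drop; pos3(id56) recv 87: fwd; pos4(id24) recv 56: fwd; pos5(id94) recv 24: drop; pos6(id54) recv 94: fwd; pos7(id39) recv 54: fwd; pos0(id26) recv 39: fwd
After round 1: 5 messages still in flight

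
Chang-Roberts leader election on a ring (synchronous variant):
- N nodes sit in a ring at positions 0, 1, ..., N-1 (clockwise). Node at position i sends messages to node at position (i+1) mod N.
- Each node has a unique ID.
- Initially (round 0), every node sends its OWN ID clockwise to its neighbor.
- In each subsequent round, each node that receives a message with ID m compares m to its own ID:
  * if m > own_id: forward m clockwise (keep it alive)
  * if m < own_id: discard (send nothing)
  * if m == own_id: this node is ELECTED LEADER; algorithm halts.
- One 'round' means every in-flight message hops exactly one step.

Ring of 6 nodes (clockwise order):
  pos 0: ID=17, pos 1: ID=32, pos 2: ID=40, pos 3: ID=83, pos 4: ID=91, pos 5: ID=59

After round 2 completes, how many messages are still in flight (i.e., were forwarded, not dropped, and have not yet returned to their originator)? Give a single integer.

Answer: 2

Derivation:
Round 1: pos1(id32) recv 17: drop; pos2(id40) recv 32: drop; pos3(id83) recv 40: drop; pos4(id91) recv 83: drop; pos5(id59) recv 91: fwd; pos0(id17) recv 59: fwd
Round 2: pos0(id17) recv 91: fwd; pos1(id32) recv 59: fwd
After round 2: 2 messages still in flight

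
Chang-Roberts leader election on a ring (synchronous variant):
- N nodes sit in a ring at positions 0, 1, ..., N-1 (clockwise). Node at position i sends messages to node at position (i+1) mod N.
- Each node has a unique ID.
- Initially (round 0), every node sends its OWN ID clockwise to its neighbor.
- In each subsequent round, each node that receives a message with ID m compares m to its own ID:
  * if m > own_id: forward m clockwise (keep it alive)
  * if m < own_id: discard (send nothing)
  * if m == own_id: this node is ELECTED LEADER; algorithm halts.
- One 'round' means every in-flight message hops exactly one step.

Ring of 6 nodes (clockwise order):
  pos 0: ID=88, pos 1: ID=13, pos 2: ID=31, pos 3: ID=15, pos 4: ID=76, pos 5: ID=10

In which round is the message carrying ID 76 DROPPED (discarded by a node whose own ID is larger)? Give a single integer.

Answer: 2

Derivation:
Round 1: pos1(id13) recv 88: fwd; pos2(id31) recv 13: drop; pos3(id15) recv 31: fwd; pos4(id76) recv 15: drop; pos5(id10) recv 76: fwd; pos0(id88) recv 10: drop
Round 2: pos2(id31) recv 88: fwd; pos4(id76) recv 31: drop; pos0(id88) recv 76: drop
Round 3: pos3(id15) recv 88: fwd
Round 4: pos4(id76) recv 88: fwd
Round 5: pos5(id10) recv 88: fwd
Round 6: pos0(id88) recv 88: ELECTED
Message ID 76 originates at pos 4; dropped at pos 0 in round 2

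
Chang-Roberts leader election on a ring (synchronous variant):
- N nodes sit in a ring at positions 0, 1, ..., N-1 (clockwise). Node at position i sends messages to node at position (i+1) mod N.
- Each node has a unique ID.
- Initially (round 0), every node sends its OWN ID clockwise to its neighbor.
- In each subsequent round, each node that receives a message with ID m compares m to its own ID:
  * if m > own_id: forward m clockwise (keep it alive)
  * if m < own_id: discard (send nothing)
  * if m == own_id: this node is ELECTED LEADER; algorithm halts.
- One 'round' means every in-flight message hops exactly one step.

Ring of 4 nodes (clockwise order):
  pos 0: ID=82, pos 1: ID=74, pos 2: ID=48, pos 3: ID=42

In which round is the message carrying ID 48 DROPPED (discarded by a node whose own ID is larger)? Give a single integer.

Answer: 2

Derivation:
Round 1: pos1(id74) recv 82: fwd; pos2(id48) recv 74: fwd; pos3(id42) recv 48: fwd; pos0(id82) recv 42: drop
Round 2: pos2(id48) recv 82: fwd; pos3(id42) recv 74: fwd; pos0(id82) recv 48: drop
Round 3: pos3(id42) recv 82: fwd; pos0(id82) recv 74: drop
Round 4: pos0(id82) recv 82: ELECTED
Message ID 48 originates at pos 2; dropped at pos 0 in round 2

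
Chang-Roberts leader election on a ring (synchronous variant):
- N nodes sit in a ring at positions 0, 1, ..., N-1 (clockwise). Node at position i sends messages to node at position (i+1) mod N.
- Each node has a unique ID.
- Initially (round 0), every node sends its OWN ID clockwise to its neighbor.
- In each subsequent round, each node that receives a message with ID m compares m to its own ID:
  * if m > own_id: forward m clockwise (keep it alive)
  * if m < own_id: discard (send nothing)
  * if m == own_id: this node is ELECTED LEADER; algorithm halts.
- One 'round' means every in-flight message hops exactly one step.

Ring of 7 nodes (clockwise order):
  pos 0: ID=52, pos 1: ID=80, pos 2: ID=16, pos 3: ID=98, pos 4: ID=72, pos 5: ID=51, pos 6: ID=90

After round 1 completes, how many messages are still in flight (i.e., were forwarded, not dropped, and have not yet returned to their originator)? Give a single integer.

Answer: 4

Derivation:
Round 1: pos1(id80) recv 52: drop; pos2(id16) recv 80: fwd; pos3(id98) recv 16: drop; pos4(id72) recv 98: fwd; pos5(id51) recv 72: fwd; pos6(id90) recv 51: drop; pos0(id52) recv 90: fwd
After round 1: 4 messages still in flight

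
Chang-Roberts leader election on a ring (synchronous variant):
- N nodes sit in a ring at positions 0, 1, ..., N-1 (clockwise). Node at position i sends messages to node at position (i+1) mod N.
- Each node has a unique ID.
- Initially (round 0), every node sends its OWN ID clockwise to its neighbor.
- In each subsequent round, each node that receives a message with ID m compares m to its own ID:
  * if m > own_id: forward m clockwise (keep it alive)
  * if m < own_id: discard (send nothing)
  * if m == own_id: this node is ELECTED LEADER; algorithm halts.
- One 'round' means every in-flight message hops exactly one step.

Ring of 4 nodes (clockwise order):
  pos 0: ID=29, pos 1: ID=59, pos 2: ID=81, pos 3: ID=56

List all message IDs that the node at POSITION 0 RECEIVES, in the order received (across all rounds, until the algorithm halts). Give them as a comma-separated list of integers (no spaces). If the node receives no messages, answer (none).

Round 1: pos1(id59) recv 29: drop; pos2(id81) recv 59: drop; pos3(id56) recv 81: fwd; pos0(id29) recv 56: fwd
Round 2: pos0(id29) recv 81: fwd; pos1(id59) recv 56: drop
Round 3: pos1(id59) recv 81: fwd
Round 4: pos2(id81) recv 81: ELECTED

Answer: 56,81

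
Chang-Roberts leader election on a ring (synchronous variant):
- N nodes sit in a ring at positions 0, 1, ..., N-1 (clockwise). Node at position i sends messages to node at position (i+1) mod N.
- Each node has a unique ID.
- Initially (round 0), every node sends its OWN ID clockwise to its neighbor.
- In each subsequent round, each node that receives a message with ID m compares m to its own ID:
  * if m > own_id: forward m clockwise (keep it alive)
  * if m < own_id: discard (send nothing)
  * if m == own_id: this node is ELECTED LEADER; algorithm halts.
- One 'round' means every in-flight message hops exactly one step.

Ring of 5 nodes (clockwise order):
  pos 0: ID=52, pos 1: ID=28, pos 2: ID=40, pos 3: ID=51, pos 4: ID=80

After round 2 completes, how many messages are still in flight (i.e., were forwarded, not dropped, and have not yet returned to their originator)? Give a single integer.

Round 1: pos1(id28) recv 52: fwd; pos2(id40) recv 28: drop; pos3(id51) recv 40: drop; pos4(id80) recv 51: drop; pos0(id52) recv 80: fwd
Round 2: pos2(id40) recv 52: fwd; pos1(id28) recv 80: fwd
After round 2: 2 messages still in flight

Answer: 2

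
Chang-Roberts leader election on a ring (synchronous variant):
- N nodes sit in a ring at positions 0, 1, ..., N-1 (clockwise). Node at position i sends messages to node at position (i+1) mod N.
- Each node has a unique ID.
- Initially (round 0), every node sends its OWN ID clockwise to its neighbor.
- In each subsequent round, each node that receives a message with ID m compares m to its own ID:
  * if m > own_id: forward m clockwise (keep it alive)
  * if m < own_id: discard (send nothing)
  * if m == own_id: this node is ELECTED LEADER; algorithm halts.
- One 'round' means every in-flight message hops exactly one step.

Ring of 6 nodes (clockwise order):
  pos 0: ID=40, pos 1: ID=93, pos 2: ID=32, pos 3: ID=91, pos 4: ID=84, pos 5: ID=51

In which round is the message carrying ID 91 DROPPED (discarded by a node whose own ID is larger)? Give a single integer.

Answer: 4

Derivation:
Round 1: pos1(id93) recv 40: drop; pos2(id32) recv 93: fwd; pos3(id91) recv 32: drop; pos4(id84) recv 91: fwd; pos5(id51) recv 84: fwd; pos0(id40) recv 51: fwd
Round 2: pos3(id91) recv 93: fwd; pos5(id51) recv 91: fwd; pos0(id40) recv 84: fwd; pos1(id93) recv 51: drop
Round 3: pos4(id84) recv 93: fwd; pos0(id40) recv 91: fwd; pos1(id93) recv 84: drop
Round 4: pos5(id51) recv 93: fwd; pos1(id93) recv 91: drop
Round 5: pos0(id40) recv 93: fwd
Round 6: pos1(id93) recv 93: ELECTED
Message ID 91 originates at pos 3; dropped at pos 1 in round 4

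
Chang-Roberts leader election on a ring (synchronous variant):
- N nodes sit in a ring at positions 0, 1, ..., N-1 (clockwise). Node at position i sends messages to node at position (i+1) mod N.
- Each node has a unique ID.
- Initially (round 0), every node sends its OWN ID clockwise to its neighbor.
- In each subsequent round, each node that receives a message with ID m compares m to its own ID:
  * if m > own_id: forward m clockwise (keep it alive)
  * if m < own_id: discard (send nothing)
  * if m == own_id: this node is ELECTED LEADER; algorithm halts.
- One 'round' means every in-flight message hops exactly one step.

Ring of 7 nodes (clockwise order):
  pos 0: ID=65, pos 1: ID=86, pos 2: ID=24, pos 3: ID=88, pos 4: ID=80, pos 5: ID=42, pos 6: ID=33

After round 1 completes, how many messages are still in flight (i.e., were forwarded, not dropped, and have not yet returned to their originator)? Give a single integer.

Answer: 4

Derivation:
Round 1: pos1(id86) recv 65: drop; pos2(id24) recv 86: fwd; pos3(id88) recv 24: drop; pos4(id80) recv 88: fwd; pos5(id42) recv 80: fwd; pos6(id33) recv 42: fwd; pos0(id65) recv 33: drop
After round 1: 4 messages still in flight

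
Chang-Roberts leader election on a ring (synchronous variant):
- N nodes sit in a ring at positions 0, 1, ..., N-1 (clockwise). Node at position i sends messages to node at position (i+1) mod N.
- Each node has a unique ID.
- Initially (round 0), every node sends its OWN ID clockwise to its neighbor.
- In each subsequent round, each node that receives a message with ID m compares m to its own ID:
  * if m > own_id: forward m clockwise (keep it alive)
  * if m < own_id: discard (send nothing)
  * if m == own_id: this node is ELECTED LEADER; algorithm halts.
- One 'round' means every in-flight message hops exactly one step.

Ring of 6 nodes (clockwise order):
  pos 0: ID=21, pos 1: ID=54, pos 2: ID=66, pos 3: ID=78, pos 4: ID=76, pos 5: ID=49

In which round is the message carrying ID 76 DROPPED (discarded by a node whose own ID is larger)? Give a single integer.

Round 1: pos1(id54) recv 21: drop; pos2(id66) recv 54: drop; pos3(id78) recv 66: drop; pos4(id76) recv 78: fwd; pos5(id49) recv 76: fwd; pos0(id21) recv 49: fwd
Round 2: pos5(id49) recv 78: fwd; pos0(id21) recv 76: fwd; pos1(id54) recv 49: drop
Round 3: pos0(id21) recv 78: fwd; pos1(id54) recv 76: fwd
Round 4: pos1(id54) recv 78: fwd; pos2(id66) recv 76: fwd
Round 5: pos2(id66) recv 78: fwd; pos3(id78) recv 76: drop
Round 6: pos3(id78) recv 78: ELECTED
Message ID 76 originates at pos 4; dropped at pos 3 in round 5

Answer: 5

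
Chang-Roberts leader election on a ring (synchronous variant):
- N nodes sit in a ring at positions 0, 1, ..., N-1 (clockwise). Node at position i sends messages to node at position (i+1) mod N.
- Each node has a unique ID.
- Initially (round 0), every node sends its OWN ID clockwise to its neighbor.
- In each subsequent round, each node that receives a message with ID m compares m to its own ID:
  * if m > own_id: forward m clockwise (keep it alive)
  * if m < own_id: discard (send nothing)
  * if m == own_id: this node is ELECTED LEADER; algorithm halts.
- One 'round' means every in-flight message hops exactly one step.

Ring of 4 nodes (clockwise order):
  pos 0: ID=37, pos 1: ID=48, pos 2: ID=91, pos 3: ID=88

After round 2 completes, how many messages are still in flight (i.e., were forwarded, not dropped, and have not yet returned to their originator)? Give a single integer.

Answer: 2

Derivation:
Round 1: pos1(id48) recv 37: drop; pos2(id91) recv 48: drop; pos3(id88) recv 91: fwd; pos0(id37) recv 88: fwd
Round 2: pos0(id37) recv 91: fwd; pos1(id48) recv 88: fwd
After round 2: 2 messages still in flight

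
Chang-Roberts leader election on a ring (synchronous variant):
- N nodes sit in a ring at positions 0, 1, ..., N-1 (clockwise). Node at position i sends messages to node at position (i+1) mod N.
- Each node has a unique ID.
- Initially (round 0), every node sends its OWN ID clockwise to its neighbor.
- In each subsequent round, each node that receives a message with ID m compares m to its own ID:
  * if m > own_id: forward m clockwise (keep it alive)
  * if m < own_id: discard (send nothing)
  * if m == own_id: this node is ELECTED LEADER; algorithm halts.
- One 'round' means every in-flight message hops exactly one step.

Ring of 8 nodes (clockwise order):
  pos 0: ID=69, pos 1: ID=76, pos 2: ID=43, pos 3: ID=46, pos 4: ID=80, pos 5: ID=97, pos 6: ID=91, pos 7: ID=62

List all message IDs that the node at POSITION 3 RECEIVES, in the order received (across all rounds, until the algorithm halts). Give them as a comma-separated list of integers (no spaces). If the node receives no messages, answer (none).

Round 1: pos1(id76) recv 69: drop; pos2(id43) recv 76: fwd; pos3(id46) recv 43: drop; pos4(id80) recv 46: drop; pos5(id97) recv 80: drop; pos6(id91) recv 97: fwd; pos7(id62) recv 91: fwd; pos0(id69) recv 62: drop
Round 2: pos3(id46) recv 76: fwd; pos7(id62) recv 97: fwd; pos0(id69) recv 91: fwd
Round 3: pos4(id80) recv 76: drop; pos0(id69) recv 97: fwd; pos1(id76) recv 91: fwd
Round 4: pos1(id76) recv 97: fwd; pos2(id43) recv 91: fwd
Round 5: pos2(id43) recv 97: fwd; pos3(id46) recv 91: fwd
Round 6: pos3(id46) recv 97: fwd; pos4(id80) recv 91: fwd
Round 7: pos4(id80) recv 97: fwd; pos5(id97) recv 91: drop
Round 8: pos5(id97) recv 97: ELECTED

Answer: 43,76,91,97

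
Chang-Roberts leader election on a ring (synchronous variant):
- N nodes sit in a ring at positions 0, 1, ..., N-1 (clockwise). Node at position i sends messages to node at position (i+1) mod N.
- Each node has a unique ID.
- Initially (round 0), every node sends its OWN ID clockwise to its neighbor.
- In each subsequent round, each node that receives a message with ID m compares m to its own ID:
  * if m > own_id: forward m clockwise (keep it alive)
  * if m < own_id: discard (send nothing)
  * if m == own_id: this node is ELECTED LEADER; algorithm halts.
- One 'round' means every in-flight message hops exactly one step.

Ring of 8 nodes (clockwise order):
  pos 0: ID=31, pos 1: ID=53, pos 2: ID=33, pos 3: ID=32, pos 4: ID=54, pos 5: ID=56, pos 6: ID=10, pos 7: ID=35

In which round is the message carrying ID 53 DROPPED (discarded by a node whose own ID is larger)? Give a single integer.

Round 1: pos1(id53) recv 31: drop; pos2(id33) recv 53: fwd; pos3(id32) recv 33: fwd; pos4(id54) recv 32: drop; pos5(id56) recv 54: drop; pos6(id10) recv 56: fwd; pos7(id35) recv 10: drop; pos0(id31) recv 35: fwd
Round 2: pos3(id32) recv 53: fwd; pos4(id54) recv 33: drop; pos7(id35) recv 56: fwd; pos1(id53) recv 35: drop
Round 3: pos4(id54) recv 53: drop; pos0(id31) recv 56: fwd
Round 4: pos1(id53) recv 56: fwd
Round 5: pos2(id33) recv 56: fwd
Round 6: pos3(id32) recv 56: fwd
Round 7: pos4(id54) recv 56: fwd
Round 8: pos5(id56) recv 56: ELECTED
Message ID 53 originates at pos 1; dropped at pos 4 in round 3

Answer: 3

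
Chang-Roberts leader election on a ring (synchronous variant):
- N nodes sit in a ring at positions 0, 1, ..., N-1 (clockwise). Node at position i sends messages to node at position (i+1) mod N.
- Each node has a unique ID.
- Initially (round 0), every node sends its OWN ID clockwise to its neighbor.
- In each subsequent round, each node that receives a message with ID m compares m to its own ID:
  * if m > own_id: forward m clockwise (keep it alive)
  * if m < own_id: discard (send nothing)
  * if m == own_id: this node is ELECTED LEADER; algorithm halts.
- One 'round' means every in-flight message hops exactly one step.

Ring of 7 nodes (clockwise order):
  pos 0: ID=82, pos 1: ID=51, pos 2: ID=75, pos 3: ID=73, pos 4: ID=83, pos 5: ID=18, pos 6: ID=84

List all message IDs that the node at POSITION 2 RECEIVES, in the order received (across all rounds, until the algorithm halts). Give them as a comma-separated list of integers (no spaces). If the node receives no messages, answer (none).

Round 1: pos1(id51) recv 82: fwd; pos2(id75) recv 51: drop; pos3(id73) recv 75: fwd; pos4(id83) recv 73: drop; pos5(id18) recv 83: fwd; pos6(id84) recv 18: drop; pos0(id82) recv 84: fwd
Round 2: pos2(id75) recv 82: fwd; pos4(id83) recv 75: drop; pos6(id84) recv 83: drop; pos1(id51) recv 84: fwd
Round 3: pos3(id73) recv 82: fwd; pos2(id75) recv 84: fwd
Round 4: pos4(id83) recv 82: drop; pos3(id73) recv 84: fwd
Round 5: pos4(id83) recv 84: fwd
Round 6: pos5(id18) recv 84: fwd
Round 7: pos6(id84) recv 84: ELECTED

Answer: 51,82,84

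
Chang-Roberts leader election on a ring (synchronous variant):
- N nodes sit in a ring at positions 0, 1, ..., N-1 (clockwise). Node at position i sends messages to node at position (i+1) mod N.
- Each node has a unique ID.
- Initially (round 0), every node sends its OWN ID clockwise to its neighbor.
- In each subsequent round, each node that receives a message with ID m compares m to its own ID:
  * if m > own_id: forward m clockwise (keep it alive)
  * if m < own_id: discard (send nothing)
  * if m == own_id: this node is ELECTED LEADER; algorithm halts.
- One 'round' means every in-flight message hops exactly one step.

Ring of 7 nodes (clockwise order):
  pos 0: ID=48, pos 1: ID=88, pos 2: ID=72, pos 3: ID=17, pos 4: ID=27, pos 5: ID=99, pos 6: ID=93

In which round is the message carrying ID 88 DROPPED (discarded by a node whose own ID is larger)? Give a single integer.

Round 1: pos1(id88) recv 48: drop; pos2(id72) recv 88: fwd; pos3(id17) recv 72: fwd; pos4(id27) recv 17: drop; pos5(id99) recv 27: drop; pos6(id93) recv 99: fwd; pos0(id48) recv 93: fwd
Round 2: pos3(id17) recv 88: fwd; pos4(id27) recv 72: fwd; pos0(id48) recv 99: fwd; pos1(id88) recv 93: fwd
Round 3: pos4(id27) recv 88: fwd; pos5(id99) recv 72: drop; pos1(id88) recv 99: fwd; pos2(id72) recv 93: fwd
Round 4: pos5(id99) recv 88: drop; pos2(id72) recv 99: fwd; pos3(id17) recv 93: fwd
Round 5: pos3(id17) recv 99: fwd; pos4(id27) recv 93: fwd
Round 6: pos4(id27) recv 99: fwd; pos5(id99) recv 93: drop
Round 7: pos5(id99) recv 99: ELECTED
Message ID 88 originates at pos 1; dropped at pos 5 in round 4

Answer: 4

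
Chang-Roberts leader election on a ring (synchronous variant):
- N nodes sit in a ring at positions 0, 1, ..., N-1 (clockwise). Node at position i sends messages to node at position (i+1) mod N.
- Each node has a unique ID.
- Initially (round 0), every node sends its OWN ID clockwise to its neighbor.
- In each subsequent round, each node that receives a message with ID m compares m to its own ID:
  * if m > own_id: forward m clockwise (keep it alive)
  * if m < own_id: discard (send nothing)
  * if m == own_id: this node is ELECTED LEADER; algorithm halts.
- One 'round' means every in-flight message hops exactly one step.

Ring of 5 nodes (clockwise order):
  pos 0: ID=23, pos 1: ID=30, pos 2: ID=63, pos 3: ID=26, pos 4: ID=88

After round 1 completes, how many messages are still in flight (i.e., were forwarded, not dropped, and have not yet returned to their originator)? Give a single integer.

Round 1: pos1(id30) recv 23: drop; pos2(id63) recv 30: drop; pos3(id26) recv 63: fwd; pos4(id88) recv 26: drop; pos0(id23) recv 88: fwd
After round 1: 2 messages still in flight

Answer: 2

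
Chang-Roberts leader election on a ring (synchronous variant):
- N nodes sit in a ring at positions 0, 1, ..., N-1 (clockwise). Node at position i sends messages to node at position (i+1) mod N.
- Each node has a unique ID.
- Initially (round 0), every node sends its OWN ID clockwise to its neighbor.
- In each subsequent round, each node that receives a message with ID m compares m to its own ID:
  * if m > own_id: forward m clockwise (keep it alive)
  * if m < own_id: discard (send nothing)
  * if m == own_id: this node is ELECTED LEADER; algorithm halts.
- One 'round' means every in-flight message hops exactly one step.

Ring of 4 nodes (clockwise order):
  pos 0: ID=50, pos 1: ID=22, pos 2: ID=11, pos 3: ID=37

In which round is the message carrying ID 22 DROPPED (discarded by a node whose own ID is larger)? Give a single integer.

Answer: 2

Derivation:
Round 1: pos1(id22) recv 50: fwd; pos2(id11) recv 22: fwd; pos3(id37) recv 11: drop; pos0(id50) recv 37: drop
Round 2: pos2(id11) recv 50: fwd; pos3(id37) recv 22: drop
Round 3: pos3(id37) recv 50: fwd
Round 4: pos0(id50) recv 50: ELECTED
Message ID 22 originates at pos 1; dropped at pos 3 in round 2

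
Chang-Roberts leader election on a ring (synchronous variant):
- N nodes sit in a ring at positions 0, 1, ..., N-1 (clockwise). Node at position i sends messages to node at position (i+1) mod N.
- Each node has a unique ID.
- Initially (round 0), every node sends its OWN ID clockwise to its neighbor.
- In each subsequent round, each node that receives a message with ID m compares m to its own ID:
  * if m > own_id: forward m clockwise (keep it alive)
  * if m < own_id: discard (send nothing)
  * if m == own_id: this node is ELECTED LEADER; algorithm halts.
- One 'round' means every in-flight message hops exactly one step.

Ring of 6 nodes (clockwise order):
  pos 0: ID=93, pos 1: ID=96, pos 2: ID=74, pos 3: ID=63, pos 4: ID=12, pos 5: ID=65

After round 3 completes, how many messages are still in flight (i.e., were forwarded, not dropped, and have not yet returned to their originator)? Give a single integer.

Round 1: pos1(id96) recv 93: drop; pos2(id74) recv 96: fwd; pos3(id63) recv 74: fwd; pos4(id12) recv 63: fwd; pos5(id65) recv 12: drop; pos0(id93) recv 65: drop
Round 2: pos3(id63) recv 96: fwd; pos4(id12) recv 74: fwd; pos5(id65) recv 63: drop
Round 3: pos4(id12) recv 96: fwd; pos5(id65) recv 74: fwd
After round 3: 2 messages still in flight

Answer: 2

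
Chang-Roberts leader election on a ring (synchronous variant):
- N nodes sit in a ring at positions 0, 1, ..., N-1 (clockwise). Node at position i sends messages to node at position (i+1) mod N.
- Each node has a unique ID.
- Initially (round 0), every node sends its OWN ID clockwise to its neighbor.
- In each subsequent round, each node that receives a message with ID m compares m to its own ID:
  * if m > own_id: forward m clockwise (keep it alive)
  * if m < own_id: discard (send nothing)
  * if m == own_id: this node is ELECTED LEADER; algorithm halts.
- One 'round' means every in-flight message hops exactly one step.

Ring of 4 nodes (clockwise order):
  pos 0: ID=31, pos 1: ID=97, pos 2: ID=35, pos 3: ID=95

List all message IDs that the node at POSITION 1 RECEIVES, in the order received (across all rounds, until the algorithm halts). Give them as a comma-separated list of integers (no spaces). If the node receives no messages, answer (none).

Answer: 31,95,97

Derivation:
Round 1: pos1(id97) recv 31: drop; pos2(id35) recv 97: fwd; pos3(id95) recv 35: drop; pos0(id31) recv 95: fwd
Round 2: pos3(id95) recv 97: fwd; pos1(id97) recv 95: drop
Round 3: pos0(id31) recv 97: fwd
Round 4: pos1(id97) recv 97: ELECTED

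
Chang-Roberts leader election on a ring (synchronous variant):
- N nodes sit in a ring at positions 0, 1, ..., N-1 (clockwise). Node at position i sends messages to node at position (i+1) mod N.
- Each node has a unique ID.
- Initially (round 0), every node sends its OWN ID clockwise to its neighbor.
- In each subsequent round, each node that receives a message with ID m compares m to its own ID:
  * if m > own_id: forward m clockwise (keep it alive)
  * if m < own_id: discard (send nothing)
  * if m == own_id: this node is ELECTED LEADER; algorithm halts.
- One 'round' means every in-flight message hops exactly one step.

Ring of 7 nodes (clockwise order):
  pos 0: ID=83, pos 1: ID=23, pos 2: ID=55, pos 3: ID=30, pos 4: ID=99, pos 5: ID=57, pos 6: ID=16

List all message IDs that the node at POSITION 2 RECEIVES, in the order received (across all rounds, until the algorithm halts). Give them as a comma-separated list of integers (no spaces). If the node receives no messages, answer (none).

Answer: 23,83,99

Derivation:
Round 1: pos1(id23) recv 83: fwd; pos2(id55) recv 23: drop; pos3(id30) recv 55: fwd; pos4(id99) recv 30: drop; pos5(id57) recv 99: fwd; pos6(id16) recv 57: fwd; pos0(id83) recv 16: drop
Round 2: pos2(id55) recv 83: fwd; pos4(id99) recv 55: drop; pos6(id16) recv 99: fwd; pos0(id83) recv 57: drop
Round 3: pos3(id30) recv 83: fwd; pos0(id83) recv 99: fwd
Round 4: pos4(id99) recv 83: drop; pos1(id23) recv 99: fwd
Round 5: pos2(id55) recv 99: fwd
Round 6: pos3(id30) recv 99: fwd
Round 7: pos4(id99) recv 99: ELECTED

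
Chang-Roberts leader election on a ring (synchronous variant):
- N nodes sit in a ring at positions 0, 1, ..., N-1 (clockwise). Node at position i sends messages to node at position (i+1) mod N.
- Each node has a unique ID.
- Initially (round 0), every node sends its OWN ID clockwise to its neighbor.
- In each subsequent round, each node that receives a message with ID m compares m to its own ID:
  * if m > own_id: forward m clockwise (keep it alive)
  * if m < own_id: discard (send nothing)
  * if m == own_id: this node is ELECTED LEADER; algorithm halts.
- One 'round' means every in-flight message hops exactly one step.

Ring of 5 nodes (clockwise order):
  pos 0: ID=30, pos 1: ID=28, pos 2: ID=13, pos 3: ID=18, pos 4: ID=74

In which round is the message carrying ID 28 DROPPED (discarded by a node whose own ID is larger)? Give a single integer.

Answer: 3

Derivation:
Round 1: pos1(id28) recv 30: fwd; pos2(id13) recv 28: fwd; pos3(id18) recv 13: drop; pos4(id74) recv 18: drop; pos0(id30) recv 74: fwd
Round 2: pos2(id13) recv 30: fwd; pos3(id18) recv 28: fwd; pos1(id28) recv 74: fwd
Round 3: pos3(id18) recv 30: fwd; pos4(id74) recv 28: drop; pos2(id13) recv 74: fwd
Round 4: pos4(id74) recv 30: drop; pos3(id18) recv 74: fwd
Round 5: pos4(id74) recv 74: ELECTED
Message ID 28 originates at pos 1; dropped at pos 4 in round 3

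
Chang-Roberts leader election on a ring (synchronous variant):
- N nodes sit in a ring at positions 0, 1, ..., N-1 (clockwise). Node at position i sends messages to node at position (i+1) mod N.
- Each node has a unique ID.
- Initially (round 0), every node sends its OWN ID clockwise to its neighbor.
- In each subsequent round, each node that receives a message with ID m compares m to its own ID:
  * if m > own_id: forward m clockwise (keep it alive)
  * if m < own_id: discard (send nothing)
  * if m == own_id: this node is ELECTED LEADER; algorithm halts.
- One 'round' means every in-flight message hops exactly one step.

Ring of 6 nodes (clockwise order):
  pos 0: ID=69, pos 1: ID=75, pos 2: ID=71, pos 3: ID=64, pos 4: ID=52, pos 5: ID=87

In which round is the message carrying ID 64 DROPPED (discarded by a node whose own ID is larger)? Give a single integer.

Answer: 2

Derivation:
Round 1: pos1(id75) recv 69: drop; pos2(id71) recv 75: fwd; pos3(id64) recv 71: fwd; pos4(id52) recv 64: fwd; pos5(id87) recv 52: drop; pos0(id69) recv 87: fwd
Round 2: pos3(id64) recv 75: fwd; pos4(id52) recv 71: fwd; pos5(id87) recv 64: drop; pos1(id75) recv 87: fwd
Round 3: pos4(id52) recv 75: fwd; pos5(id87) recv 71: drop; pos2(id71) recv 87: fwd
Round 4: pos5(id87) recv 75: drop; pos3(id64) recv 87: fwd
Round 5: pos4(id52) recv 87: fwd
Round 6: pos5(id87) recv 87: ELECTED
Message ID 64 originates at pos 3; dropped at pos 5 in round 2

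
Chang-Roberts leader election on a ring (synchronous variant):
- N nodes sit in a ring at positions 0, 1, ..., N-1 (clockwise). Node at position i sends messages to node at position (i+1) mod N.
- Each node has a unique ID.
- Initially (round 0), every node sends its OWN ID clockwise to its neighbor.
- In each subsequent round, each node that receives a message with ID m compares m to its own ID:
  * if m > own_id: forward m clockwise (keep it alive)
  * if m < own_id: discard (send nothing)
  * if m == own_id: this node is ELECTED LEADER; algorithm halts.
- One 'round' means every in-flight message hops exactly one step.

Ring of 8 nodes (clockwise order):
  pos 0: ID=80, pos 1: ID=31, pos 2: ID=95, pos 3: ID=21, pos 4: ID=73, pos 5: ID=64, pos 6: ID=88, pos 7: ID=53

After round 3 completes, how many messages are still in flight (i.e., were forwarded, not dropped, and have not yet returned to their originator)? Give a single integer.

Answer: 2

Derivation:
Round 1: pos1(id31) recv 80: fwd; pos2(id95) recv 31: drop; pos3(id21) recv 95: fwd; pos4(id73) recv 21: drop; pos5(id64) recv 73: fwd; pos6(id88) recv 64: drop; pos7(id53) recv 88: fwd; pos0(id80) recv 53: drop
Round 2: pos2(id95) recv 80: drop; pos4(id73) recv 95: fwd; pos6(id88) recv 73: drop; pos0(id80) recv 88: fwd
Round 3: pos5(id64) recv 95: fwd; pos1(id31) recv 88: fwd
After round 3: 2 messages still in flight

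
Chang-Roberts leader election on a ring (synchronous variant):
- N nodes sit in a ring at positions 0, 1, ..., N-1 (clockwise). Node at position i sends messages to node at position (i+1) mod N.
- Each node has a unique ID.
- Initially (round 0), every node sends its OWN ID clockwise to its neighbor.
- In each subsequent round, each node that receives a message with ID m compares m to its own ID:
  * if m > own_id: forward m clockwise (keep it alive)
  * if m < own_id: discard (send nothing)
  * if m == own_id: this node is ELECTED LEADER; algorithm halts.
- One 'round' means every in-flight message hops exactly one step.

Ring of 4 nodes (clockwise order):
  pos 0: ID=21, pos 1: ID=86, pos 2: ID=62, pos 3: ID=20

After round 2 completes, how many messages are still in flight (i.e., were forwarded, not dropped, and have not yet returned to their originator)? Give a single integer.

Round 1: pos1(id86) recv 21: drop; pos2(id62) recv 86: fwd; pos3(id20) recv 62: fwd; pos0(id21) recv 20: drop
Round 2: pos3(id20) recv 86: fwd; pos0(id21) recv 62: fwd
After round 2: 2 messages still in flight

Answer: 2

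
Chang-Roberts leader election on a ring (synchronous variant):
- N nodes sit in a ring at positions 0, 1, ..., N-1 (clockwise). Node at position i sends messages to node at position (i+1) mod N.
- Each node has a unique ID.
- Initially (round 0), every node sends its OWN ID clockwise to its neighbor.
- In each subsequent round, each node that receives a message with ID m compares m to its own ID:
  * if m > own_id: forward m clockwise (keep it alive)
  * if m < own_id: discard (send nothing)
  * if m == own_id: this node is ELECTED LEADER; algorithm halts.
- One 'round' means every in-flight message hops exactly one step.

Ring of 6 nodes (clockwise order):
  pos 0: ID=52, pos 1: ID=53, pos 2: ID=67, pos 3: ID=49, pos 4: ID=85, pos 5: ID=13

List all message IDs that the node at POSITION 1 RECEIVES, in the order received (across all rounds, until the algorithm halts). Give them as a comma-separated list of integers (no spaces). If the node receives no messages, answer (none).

Round 1: pos1(id53) recv 52: drop; pos2(id67) recv 53: drop; pos3(id49) recv 67: fwd; pos4(id85) recv 49: drop; pos5(id13) recv 85: fwd; pos0(id52) recv 13: drop
Round 2: pos4(id85) recv 67: drop; pos0(id52) recv 85: fwd
Round 3: pos1(id53) recv 85: fwd
Round 4: pos2(id67) recv 85: fwd
Round 5: pos3(id49) recv 85: fwd
Round 6: pos4(id85) recv 85: ELECTED

Answer: 52,85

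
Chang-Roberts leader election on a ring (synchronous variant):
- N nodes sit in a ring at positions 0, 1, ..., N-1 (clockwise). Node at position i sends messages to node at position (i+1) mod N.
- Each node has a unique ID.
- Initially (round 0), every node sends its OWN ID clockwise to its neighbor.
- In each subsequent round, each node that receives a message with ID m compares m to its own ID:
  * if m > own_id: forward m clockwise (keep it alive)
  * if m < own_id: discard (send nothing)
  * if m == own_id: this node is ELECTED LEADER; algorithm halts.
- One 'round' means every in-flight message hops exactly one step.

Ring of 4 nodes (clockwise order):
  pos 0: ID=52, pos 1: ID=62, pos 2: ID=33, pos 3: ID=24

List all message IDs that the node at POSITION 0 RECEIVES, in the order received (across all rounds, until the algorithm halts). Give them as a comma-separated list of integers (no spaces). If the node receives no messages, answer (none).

Round 1: pos1(id62) recv 52: drop; pos2(id33) recv 62: fwd; pos3(id24) recv 33: fwd; pos0(id52) recv 24: drop
Round 2: pos3(id24) recv 62: fwd; pos0(id52) recv 33: drop
Round 3: pos0(id52) recv 62: fwd
Round 4: pos1(id62) recv 62: ELECTED

Answer: 24,33,62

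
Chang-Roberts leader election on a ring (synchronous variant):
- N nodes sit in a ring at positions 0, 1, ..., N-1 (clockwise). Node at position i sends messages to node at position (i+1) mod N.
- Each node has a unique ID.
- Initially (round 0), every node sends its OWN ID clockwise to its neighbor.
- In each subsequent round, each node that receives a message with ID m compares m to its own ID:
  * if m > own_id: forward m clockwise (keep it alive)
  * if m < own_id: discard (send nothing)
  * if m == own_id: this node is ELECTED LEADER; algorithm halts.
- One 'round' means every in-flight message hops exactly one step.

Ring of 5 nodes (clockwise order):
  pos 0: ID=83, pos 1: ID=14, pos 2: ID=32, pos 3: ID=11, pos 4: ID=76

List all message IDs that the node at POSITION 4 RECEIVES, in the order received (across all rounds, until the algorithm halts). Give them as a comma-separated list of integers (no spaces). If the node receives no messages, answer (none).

Answer: 11,32,83

Derivation:
Round 1: pos1(id14) recv 83: fwd; pos2(id32) recv 14: drop; pos3(id11) recv 32: fwd; pos4(id76) recv 11: drop; pos0(id83) recv 76: drop
Round 2: pos2(id32) recv 83: fwd; pos4(id76) recv 32: drop
Round 3: pos3(id11) recv 83: fwd
Round 4: pos4(id76) recv 83: fwd
Round 5: pos0(id83) recv 83: ELECTED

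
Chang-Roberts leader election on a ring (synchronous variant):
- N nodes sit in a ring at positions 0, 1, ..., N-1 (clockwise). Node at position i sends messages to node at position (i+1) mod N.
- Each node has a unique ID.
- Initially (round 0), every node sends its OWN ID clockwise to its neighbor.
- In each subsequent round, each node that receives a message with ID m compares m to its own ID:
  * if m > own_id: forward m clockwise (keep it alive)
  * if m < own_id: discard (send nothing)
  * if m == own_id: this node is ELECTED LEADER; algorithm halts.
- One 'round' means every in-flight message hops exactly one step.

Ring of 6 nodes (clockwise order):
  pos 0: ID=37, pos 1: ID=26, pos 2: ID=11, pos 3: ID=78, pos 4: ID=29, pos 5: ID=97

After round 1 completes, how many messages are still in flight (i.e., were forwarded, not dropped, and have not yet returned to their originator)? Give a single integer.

Round 1: pos1(id26) recv 37: fwd; pos2(id11) recv 26: fwd; pos3(id78) recv 11: drop; pos4(id29) recv 78: fwd; pos5(id97) recv 29: drop; pos0(id37) recv 97: fwd
After round 1: 4 messages still in flight

Answer: 4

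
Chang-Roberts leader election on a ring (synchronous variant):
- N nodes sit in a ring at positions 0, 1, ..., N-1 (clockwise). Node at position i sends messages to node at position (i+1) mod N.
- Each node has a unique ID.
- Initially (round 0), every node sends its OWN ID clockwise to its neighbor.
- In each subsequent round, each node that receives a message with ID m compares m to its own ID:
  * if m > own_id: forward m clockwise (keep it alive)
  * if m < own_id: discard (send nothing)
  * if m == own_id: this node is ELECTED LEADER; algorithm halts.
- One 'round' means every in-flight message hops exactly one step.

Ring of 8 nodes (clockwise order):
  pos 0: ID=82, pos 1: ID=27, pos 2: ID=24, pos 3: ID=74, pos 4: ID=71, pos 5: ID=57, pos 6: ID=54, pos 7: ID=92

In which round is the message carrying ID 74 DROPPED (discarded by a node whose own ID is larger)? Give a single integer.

Round 1: pos1(id27) recv 82: fwd; pos2(id24) recv 27: fwd; pos3(id74) recv 24: drop; pos4(id71) recv 74: fwd; pos5(id57) recv 71: fwd; pos6(id54) recv 57: fwd; pos7(id92) recv 54: drop; pos0(id82) recv 92: fwd
Round 2: pos2(id24) recv 82: fwd; pos3(id74) recv 27: drop; pos5(id57) recv 74: fwd; pos6(id54) recv 71: fwd; pos7(id92) recv 57: drop; pos1(id27) recv 92: fwd
Round 3: pos3(id74) recv 82: fwd; pos6(id54) recv 74: fwd; pos7(id92) recv 71: drop; pos2(id24) recv 92: fwd
Round 4: pos4(id71) recv 82: fwd; pos7(id92) recv 74: drop; pos3(id74) recv 92: fwd
Round 5: pos5(id57) recv 82: fwd; pos4(id71) recv 92: fwd
Round 6: pos6(id54) recv 82: fwd; pos5(id57) recv 92: fwd
Round 7: pos7(id92) recv 82: drop; pos6(id54) recv 92: fwd
Round 8: pos7(id92) recv 92: ELECTED
Message ID 74 originates at pos 3; dropped at pos 7 in round 4

Answer: 4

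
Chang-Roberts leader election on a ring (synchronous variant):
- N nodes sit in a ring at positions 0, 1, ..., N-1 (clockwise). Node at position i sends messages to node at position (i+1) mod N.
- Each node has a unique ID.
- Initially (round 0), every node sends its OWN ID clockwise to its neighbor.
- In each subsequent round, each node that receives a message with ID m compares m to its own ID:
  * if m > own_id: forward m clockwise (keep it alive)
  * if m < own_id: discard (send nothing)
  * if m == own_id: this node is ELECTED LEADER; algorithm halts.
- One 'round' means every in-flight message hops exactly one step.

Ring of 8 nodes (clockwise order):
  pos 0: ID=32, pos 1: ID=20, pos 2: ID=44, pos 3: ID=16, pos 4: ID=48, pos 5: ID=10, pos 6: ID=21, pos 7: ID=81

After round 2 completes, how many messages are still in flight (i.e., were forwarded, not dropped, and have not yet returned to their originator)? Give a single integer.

Answer: 2

Derivation:
Round 1: pos1(id20) recv 32: fwd; pos2(id44) recv 20: drop; pos3(id16) recv 44: fwd; pos4(id48) recv 16: drop; pos5(id10) recv 48: fwd; pos6(id21) recv 10: drop; pos7(id81) recv 21: drop; pos0(id32) recv 81: fwd
Round 2: pos2(id44) recv 32: drop; pos4(id48) recv 44: drop; pos6(id21) recv 48: fwd; pos1(id20) recv 81: fwd
After round 2: 2 messages still in flight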